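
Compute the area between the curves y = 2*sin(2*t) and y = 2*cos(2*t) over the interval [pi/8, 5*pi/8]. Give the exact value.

2*sqrt(2)

On [pi/8, 5*pi/8], (2*sin(2*t)) - (2*cos(2*t)) = 2*sin(2*t) - 2*cos(2*t) is ≥ 0 throughout, so the area is a single integral of |2*sin(2*t) - 2*cos(2*t)|.
∫[pi/8,5*pi/8] (2*sin(2*t) - 2*cos(2*t)) dt = 2*sqrt(2).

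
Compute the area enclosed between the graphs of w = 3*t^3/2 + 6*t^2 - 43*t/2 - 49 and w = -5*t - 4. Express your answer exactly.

863/4

Set the curves equal: 3*t^3/2 + 6*t^2 - 43*t/2 - 49 = -5*t - 4, so 3*t^3/2 + 6*t^2 - 33*t/2 - 45 = 0, which factors as 3*(t - 3)*(t + 2)*(t + 5)/2 = 0. The curves meet at t = -5, -2, 3.
On [-5, -2], w = 3*t^3/2 + 6*t^2 - 43*t/2 - 49 is on top; that piece has area ∫[-5,-2] (3*t^3/2 + 6*t^2 - 33*t/2 - 45) dt = 351/8.
On [-2, 3], w = -5*t - 4 is on top; that piece has area ∫[-2,3] (-(3*t^3/2 + 6*t^2 - 33*t/2 - 45)) dt = 1375/8.
Total enclosed area = 351/8 + 1375/8 = 863/4.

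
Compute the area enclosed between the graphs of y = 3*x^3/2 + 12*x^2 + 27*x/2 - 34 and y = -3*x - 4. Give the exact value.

443/4

Set the curves equal: 3*x^3/2 + 12*x^2 + 27*x/2 - 34 = -3*x - 4, so 3*x^3/2 + 12*x^2 + 33*x/2 - 30 = 0, which factors as 3*(x - 1)*(x + 4)*(x + 5)/2 = 0. The curves meet at x = -5, -4, 1.
On [-5, -4], y = 3*x^3/2 + 12*x^2 + 27*x/2 - 34 is on top; that piece has area ∫[-5,-4] (3*x^3/2 + 12*x^2 + 33*x/2 - 30) dx = 11/8.
On [-4, 1], y = -3*x - 4 is on top; that piece has area ∫[-4,1] (-(3*x^3/2 + 12*x^2 + 33*x/2 - 30)) dx = 875/8.
Total enclosed area = 11/8 + 875/8 = 443/4.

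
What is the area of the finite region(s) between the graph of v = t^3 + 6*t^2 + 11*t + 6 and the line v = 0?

1/2

The curve meets the t-axis where t^3 + 6*t^2 + 11*t + 6 = 0, i.e. (t + 1)*(t + 2)*(t + 3) = 0, at t = -3, -2, -1.
On [-3, -2] the curve lies above the axis; ∫[-3,-2] (t^3 + 6*t^2 + 11*t + 6) dt = 1/4, giving area 1/4.
On [-2, -1] the curve lies below the axis; ∫[-2,-1] (t^3 + 6*t^2 + 11*t + 6) dt = -1/4, giving area 1/4.
Total area = 1/4 + 1/4 = 1/2.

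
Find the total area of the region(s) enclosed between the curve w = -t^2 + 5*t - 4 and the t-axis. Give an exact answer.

9/2

The curve meets the t-axis where -t^2 + 5*t - 4 = 0, i.e. -(t - 4)*(t - 1) = 0, at t = 1, 4.
On [1, 4] the curve lies above the axis; ∫[1,4] (-t^2 + 5*t - 4) dt = 9/2, giving area 9/2.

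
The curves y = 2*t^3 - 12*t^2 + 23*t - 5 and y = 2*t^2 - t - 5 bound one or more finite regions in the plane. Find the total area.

71/3

Set the curves equal: 2*t^3 - 12*t^2 + 23*t - 5 = 2*t^2 - t - 5, so 2*t^3 - 14*t^2 + 24*t = 0, which factors as 2*t*(t - 4)*(t - 3) = 0. The curves meet at t = 0, 3, 4.
On [0, 3], y = 2*t^3 - 12*t^2 + 23*t - 5 is on top; that piece has area ∫[0,3] (2*t^3 - 14*t^2 + 24*t) dt = 45/2.
On [3, 4], y = 2*t^2 - t - 5 is on top; that piece has area ∫[3,4] (-(2*t^3 - 14*t^2 + 24*t)) dt = 7/6.
Total enclosed area = 45/2 + 7/6 = 71/3.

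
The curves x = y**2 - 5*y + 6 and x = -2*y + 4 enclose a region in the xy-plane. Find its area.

Both boundary curves give x as a function of y, so integrate with respect to y. Setting them equal: y**2 - 3*y + 2 = 0, i.e. (y - 2)*(y - 1) = 0, so they meet at y = 1, 2.
For y in [1, 2], x = y**2 - 5*y + 6 is on the left; area = ∫[1,2] (-(y**2 - 3*y + 2)) dy = 1/6.

1/6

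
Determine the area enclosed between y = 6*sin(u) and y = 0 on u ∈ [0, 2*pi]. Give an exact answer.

24

The difference (6*sin(u)) - (0) = 6*sin(u) changes sign at u = pi inside [0, 2*pi], so split the integral there.
∫[0,pi] (6*sin(u)) du = 12.
∫[pi,2*pi] (6*sin(u)) du = -12; the area of that piece is 12.
Total area = 12 + 12 = 24.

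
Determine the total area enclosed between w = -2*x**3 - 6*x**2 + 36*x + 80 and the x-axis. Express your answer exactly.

The curve meets the x-axis where -2*x**3 - 6*x**2 + 36*x + 80 = 0, i.e. -2*(x - 4)*(x + 2)*(x + 5) = 0, at x = -5, -2, 4.
On [-5, -2] the curve lies below the axis; ∫[-5,-2] (-2*x**3 - 6*x**2 + 36*x + 80) dx = -135/2, giving area 135/2.
On [-2, 4] the curve lies above the axis; ∫[-2,4] (-2*x**3 - 6*x**2 + 36*x + 80) dx = 432, giving area 432.
Total area = 135/2 + 432 = 999/2.

999/2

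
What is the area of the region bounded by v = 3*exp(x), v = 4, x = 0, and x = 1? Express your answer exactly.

-9 - 8*log(3) + 3*exp(1) + 16*log(2)

The difference (3*exp(x)) - (4) = 3*exp(x) - 4 changes sign at x = log(4/3) inside [0, 1], so split the integral there.
∫[0,log(4/3)] (3*exp(x) - 4) dx = log(81/256) + 1; the area of that piece is -1 + log(256/81).
∫[log(4/3),1] (3*exp(x) - 4) dx = -8 - 4*log(3) + 8*log(2) + 3*exp(1).
Total area = (-1 + log(256/81)) + (-8 - 4*log(3) + 8*log(2) + 3*exp(1)) = -9 - 8*log(3) + 3*exp(1) + 16*log(2).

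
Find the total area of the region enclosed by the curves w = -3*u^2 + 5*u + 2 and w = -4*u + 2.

Set the curves equal: -3*u^2 + 5*u + 2 = -4*u + 2, so -3*u^2 + 9*u = 0, which factors as -3*u*(u - 3) = 0. The curves meet at u = 0, 3.
On [0, 3], w = -3*u^2 + 5*u + 2 is on top; that piece has area ∫[0,3] (-3*u^2 + 9*u) du = 27/2.

27/2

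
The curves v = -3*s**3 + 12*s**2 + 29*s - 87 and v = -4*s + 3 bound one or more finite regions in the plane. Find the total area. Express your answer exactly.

863/2

Set the curves equal: -3*s**3 + 12*s**2 + 29*s - 87 = -4*s + 3, so -3*s**3 + 12*s**2 + 33*s - 90 = 0, which factors as -3*(s - 5)*(s - 2)*(s + 3) = 0. The curves meet at s = -3, 2, 5.
On [-3, 2], v = -4*s + 3 is on top; that piece has area ∫[-3,2] (-(-3*s**3 + 12*s**2 + 33*s - 90)) ds = 1375/4.
On [2, 5], v = -3*s**3 + 12*s**2 + 29*s - 87 is on top; that piece has area ∫[2,5] (-3*s**3 + 12*s**2 + 33*s - 90) ds = 351/4.
Total enclosed area = 1375/4 + 351/4 = 863/2.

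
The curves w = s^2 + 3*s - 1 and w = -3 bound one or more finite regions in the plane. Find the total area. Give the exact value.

1/6

Set the curves equal: s^2 + 3*s - 1 = -3, so s^2 + 3*s + 2 = 0, which factors as (s + 1)*(s + 2) = 0. The curves meet at s = -2, -1.
On [-2, -1], w = -3 is on top; that piece has area ∫[-2,-1] (-(s^2 + 3*s + 2)) ds = 1/6.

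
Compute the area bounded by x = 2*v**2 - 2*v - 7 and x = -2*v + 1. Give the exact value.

Both boundary curves give x as a function of v, so integrate with respect to v. Setting them equal: 2*v**2 - 8 = 0, i.e. 2*(v - 2)*(v + 2) = 0, so they meet at v = -2, 2.
For v in [-2, 2], x = 2*v**2 - 2*v - 7 is on the left; area = ∫[-2,2] (-(2*v**2 - 8)) dv = 64/3.

64/3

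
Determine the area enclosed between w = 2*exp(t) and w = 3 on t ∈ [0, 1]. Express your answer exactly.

The difference (2*exp(t)) - (3) = 2*exp(t) - 3 changes sign at t = log(3/2) inside [0, 1], so split the integral there.
∫[0,log(3/2)] (2*exp(t) - 3) dt = log(8/27) + 1; the area of that piece is -1 + log(27/8).
∫[log(3/2),1] (2*exp(t) - 3) dt = -6 - 3*log(2) + 3*log(3) + 2*exp(1).
Total area = (-1 + log(27/8)) + (-6 - 3*log(2) + 3*log(3) + 2*exp(1)) = -7 - 6*log(2) + 2*exp(1) + 6*log(3).

-7 - 6*log(2) + 2*exp(1) + 6*log(3)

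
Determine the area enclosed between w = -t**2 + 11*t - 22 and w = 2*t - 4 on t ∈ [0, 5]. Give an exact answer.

155/6

The difference (-t**2 + 11*t - 22) - (2*t - 4) = -t**2 + 9*t - 18 changes sign at t = 3 inside [0, 5], so split the integral there.
∫[0,3] (-t**2 + 9*t - 18) dt = -45/2; the area of that piece is 45/2.
∫[3,5] (-t**2 + 9*t - 18) dt = 10/3.
Total area = 45/2 + 10/3 = 155/6.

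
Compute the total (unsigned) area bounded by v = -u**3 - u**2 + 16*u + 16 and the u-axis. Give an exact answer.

863/6

The curve meets the u-axis where -u**3 - u**2 + 16*u + 16 = 0, i.e. -(u - 4)*(u + 1)*(u + 4) = 0, at u = -4, -1, 4.
On [-4, -1] the curve lies below the axis; ∫[-4,-1] (-u**3 - u**2 + 16*u + 16) du = -117/4, giving area 117/4.
On [-1, 4] the curve lies above the axis; ∫[-1,4] (-u**3 - u**2 + 16*u + 16) du = 1375/12, giving area 1375/12.
Total area = 117/4 + 1375/12 = 863/6.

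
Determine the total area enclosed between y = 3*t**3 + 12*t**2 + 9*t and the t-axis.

37/4

The curve meets the t-axis where 3*t**3 + 12*t**2 + 9*t = 0, i.e. 3*t*(t + 1)*(t + 3) = 0, at t = -3, -1, 0.
On [-3, -1] the curve lies above the axis; ∫[-3,-1] (3*t**3 + 12*t**2 + 9*t) dt = 8, giving area 8.
On [-1, 0] the curve lies below the axis; ∫[-1,0] (3*t**3 + 12*t**2 + 9*t) dt = -5/4, giving area 5/4.
Total area = 8 + 5/4 = 37/4.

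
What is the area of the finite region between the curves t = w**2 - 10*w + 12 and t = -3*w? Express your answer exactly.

1/6

Both boundary curves give t as a function of w, so integrate with respect to w. Setting them equal: w**2 - 7*w + 12 = 0, i.e. (w - 4)*(w - 3) = 0, so they meet at w = 3, 4.
For w in [3, 4], t = w**2 - 10*w + 12 is on the left; area = ∫[3,4] (-(w**2 - 7*w + 12)) dw = 1/6.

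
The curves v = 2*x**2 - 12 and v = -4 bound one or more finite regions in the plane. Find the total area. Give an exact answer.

Set the curves equal: 2*x**2 - 12 = -4, so 2*x**2 - 8 = 0, which factors as 2*(x - 2)*(x + 2) = 0. The curves meet at x = -2, 2.
On [-2, 2], v = -4 is on top; that piece has area ∫[-2,2] (-(2*x**2 - 8)) dx = 64/3.

64/3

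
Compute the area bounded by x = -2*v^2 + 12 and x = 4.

64/3

Both boundary curves give x as a function of v, so integrate with respect to v. Setting them equal: -2*v^2 + 8 = 0, i.e. -2*(v - 2)*(v + 2) = 0, so they meet at v = -2, 2.
For v in [-2, 2], x = -2*v^2 + 12 is on the right; area = ∫[-2,2] (-2*v^2 + 8) dv = 64/3.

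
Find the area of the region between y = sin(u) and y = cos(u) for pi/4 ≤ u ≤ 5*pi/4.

On [pi/4, 5*pi/4], (sin(u)) - (cos(u)) = sin(u) - cos(u) is ≥ 0 throughout, so the area is a single integral of |sin(u) - cos(u)|.
∫[pi/4,5*pi/4] (sin(u) - cos(u)) du = 2*sqrt(2).

2*sqrt(2)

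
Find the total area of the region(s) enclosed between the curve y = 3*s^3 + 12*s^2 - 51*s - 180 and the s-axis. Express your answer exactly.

3901/4

The curve meets the s-axis where 3*s^3 + 12*s^2 - 51*s - 180 = 0, i.e. 3*(s - 4)*(s + 3)*(s + 5) = 0, at s = -5, -3, 4.
On [-5, -3] the curve lies above the axis; ∫[-5,-3] (3*s^3 + 12*s^2 - 51*s - 180) ds = 32, giving area 32.
On [-3, 4] the curve lies below the axis; ∫[-3,4] (3*s^3 + 12*s^2 - 51*s - 180) ds = -3773/4, giving area 3773/4.
Total area = 32 + 3773/4 = 3901/4.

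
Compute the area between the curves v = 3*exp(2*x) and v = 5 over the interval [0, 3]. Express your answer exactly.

The difference (3*exp(2*x)) - (5) = 3*exp(2*x) - 5 changes sign at x = -log(3)/2 + log(5)/2 inside [0, 3], so split the integral there.
∫[0,-log(3)/2 + log(5)/2] (3*exp(2*x) - 5) dx = log(9*sqrt(15)/125) + 1; the area of that piece is -1 + log(25*sqrt(15)/27).
∫[-log(3)/2 + log(5)/2,3] (3*exp(2*x) - 5) dx = -35/2 - 5*log(3)/2 + 5*log(5)/2 + 3*exp(6)/2.
Total area = (-1 + log(25*sqrt(15)/27)) + (-35/2 - 5*log(3)/2 + 5*log(5)/2 + 3*exp(6)/2) = -37/2 - 11*log(3)/2 + log(15)/2 + 9*log(5)/2 + 3*exp(6)/2.

-37/2 - 11*log(3)/2 + log(15)/2 + 9*log(5)/2 + 3*exp(6)/2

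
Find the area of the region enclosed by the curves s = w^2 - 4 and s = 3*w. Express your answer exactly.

Both boundary curves give s as a function of w, so integrate with respect to w. Setting them equal: w^2 - 3*w - 4 = 0, i.e. (w - 4)*(w + 1) = 0, so they meet at w = -1, 4.
For w in [-1, 4], s = w^2 - 4 is on the left; area = ∫[-1,4] (-(w^2 - 3*w - 4)) dw = 125/6.

125/6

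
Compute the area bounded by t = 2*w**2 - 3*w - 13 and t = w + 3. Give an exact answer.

72

Both boundary curves give t as a function of w, so integrate with respect to w. Setting them equal: 2*w**2 - 4*w - 16 = 0, i.e. 2*(w - 4)*(w + 2) = 0, so they meet at w = -2, 4.
For w in [-2, 4], t = 2*w**2 - 3*w - 13 is on the left; area = ∫[-2,4] (-(2*w**2 - 4*w - 16)) dw = 72.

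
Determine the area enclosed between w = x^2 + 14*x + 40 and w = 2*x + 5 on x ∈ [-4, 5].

432

On [-4, 5], (x^2 + 14*x + 40) - (2*x + 5) = x^2 + 12*x + 35 is ≥ 0 throughout, so the area is a single integral of |x^2 + 12*x + 35|.
∫[-4,5] (x^2 + 12*x + 35) dx = 432.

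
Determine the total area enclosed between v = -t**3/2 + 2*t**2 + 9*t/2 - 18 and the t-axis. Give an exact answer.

1741/24

The curve meets the t-axis where -t**3/2 + 2*t**2 + 9*t/2 - 18 = 0, i.e. -(t - 4)*(t - 3)*(t + 3)/2 = 0, at t = -3, 3, 4.
On [-3, 3] the curve lies below the axis; ∫[-3,3] (-t**3/2 + 2*t**2 + 9*t/2 - 18) dt = -72, giving area 72.
On [3, 4] the curve lies above the axis; ∫[3,4] (-t**3/2 + 2*t**2 + 9*t/2 - 18) dt = 13/24, giving area 13/24.
Total area = 72 + 13/24 = 1741/24.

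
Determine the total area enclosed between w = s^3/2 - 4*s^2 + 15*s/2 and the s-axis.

The curve meets the s-axis where s^3/2 - 4*s^2 + 15*s/2 = 0, i.e. s*(s - 5)*(s - 3)/2 = 0, at s = 0, 3, 5.
On [0, 3] the curve lies above the axis; ∫[0,3] (s^3/2 - 4*s^2 + 15*s/2) ds = 63/8, giving area 63/8.
On [3, 5] the curve lies below the axis; ∫[3,5] (s^3/2 - 4*s^2 + 15*s/2) ds = -8/3, giving area 8/3.
Total area = 63/8 + 8/3 = 253/24.

253/24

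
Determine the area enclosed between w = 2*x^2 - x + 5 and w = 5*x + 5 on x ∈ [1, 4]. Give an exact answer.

31/3

The difference (2*x^2 - x + 5) - (5*x + 5) = 2*x^2 - 6*x changes sign at x = 3 inside [1, 4], so split the integral there.
∫[1,3] (2*x^2 - 6*x) dx = -20/3; the area of that piece is 20/3.
∫[3,4] (2*x^2 - 6*x) dx = 11/3.
Total area = 20/3 + 11/3 = 31/3.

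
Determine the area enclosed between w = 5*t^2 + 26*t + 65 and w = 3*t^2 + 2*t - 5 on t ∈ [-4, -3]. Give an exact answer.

On [-4, -3], (5*t^2 + 26*t + 65) - (3*t^2 + 2*t - 5) = 2*t^2 + 24*t + 70 is ≥ 0 throughout, so the area is a single integral of |2*t^2 + 24*t + 70|.
∫[-4,-3] (2*t^2 + 24*t + 70) dt = 32/3.

32/3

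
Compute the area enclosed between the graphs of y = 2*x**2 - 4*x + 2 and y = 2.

8/3

Set the curves equal: 2*x**2 - 4*x + 2 = 2, so 2*x**2 - 4*x = 0, which factors as 2*x*(x - 2) = 0. The curves meet at x = 0, 2.
On [0, 2], y = 2 is on top; that piece has area ∫[0,2] (-(2*x**2 - 4*x)) dx = 8/3.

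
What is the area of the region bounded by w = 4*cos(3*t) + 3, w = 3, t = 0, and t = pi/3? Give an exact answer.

8/3

The difference (4*cos(3*t) + 3) - (3) = 4*cos(3*t) changes sign at t = pi/6 inside [0, pi/3], so split the integral there.
∫[0,pi/6] (4*cos(3*t)) dt = 4/3.
∫[pi/6,pi/3] (4*cos(3*t)) dt = -4/3; the area of that piece is 4/3.
Total area = 4/3 + 4/3 = 8/3.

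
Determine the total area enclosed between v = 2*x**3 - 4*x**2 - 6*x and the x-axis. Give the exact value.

The curve meets the x-axis where 2*x**3 - 4*x**2 - 6*x = 0, i.e. 2*x*(x - 3)*(x + 1) = 0, at x = -1, 0, 3.
On [-1, 0] the curve lies above the axis; ∫[-1,0] (2*x**3 - 4*x**2 - 6*x) dx = 7/6, giving area 7/6.
On [0, 3] the curve lies below the axis; ∫[0,3] (2*x**3 - 4*x**2 - 6*x) dx = -45/2, giving area 45/2.
Total area = 7/6 + 45/2 = 71/3.

71/3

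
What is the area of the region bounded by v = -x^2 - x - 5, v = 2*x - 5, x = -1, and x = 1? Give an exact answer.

The difference (-x^2 - x - 5) - (2*x - 5) = -x^2 - 3*x changes sign at x = 0 inside [-1, 1], so split the integral there.
∫[-1,0] (-x^2 - 3*x) dx = 7/6.
∫[0,1] (-x^2 - 3*x) dx = -11/6; the area of that piece is 11/6.
Total area = 7/6 + 11/6 = 3.

3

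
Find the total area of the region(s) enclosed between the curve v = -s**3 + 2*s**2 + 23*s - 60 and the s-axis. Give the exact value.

The curve meets the s-axis where -s**3 + 2*s**2 + 23*s - 60 = 0, i.e. -(s - 4)*(s - 3)*(s + 5) = 0, at s = -5, 3, 4.
On [-5, 3] the curve lies below the axis; ∫[-5,3] (-s**3 + 2*s**2 + 23*s - 60) ds = -1280/3, giving area 1280/3.
On [3, 4] the curve lies above the axis; ∫[3,4] (-s**3 + 2*s**2 + 23*s - 60) ds = 17/12, giving area 17/12.
Total area = 1280/3 + 17/12 = 5137/12.

5137/12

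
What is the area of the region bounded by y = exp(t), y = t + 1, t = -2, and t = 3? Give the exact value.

-15/2 - exp(-2) + exp(3)

On [-2, 3], (exp(t)) - (t + 1) = -t + exp(t) - 1 is ≥ 0 throughout, so the area is a single integral of |-t + exp(t) - 1|.
∫[-2,3] (-t + exp(t) - 1) dt = -15/2 - exp(-2) + exp(3).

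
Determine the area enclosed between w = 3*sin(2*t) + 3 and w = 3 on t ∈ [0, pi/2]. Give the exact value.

3

On [0, pi/2], (3*sin(2*t) + 3) - (3) = 3*sin(2*t) is ≥ 0 throughout, so the area is a single integral of |3*sin(2*t)|.
∫[0,pi/2] (3*sin(2*t)) dt = 3.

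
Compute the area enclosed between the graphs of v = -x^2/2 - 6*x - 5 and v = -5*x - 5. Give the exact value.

2/3

Set the curves equal: -x^2/2 - 6*x - 5 = -5*x - 5, so -x^2/2 - x = 0, which factors as -x*(x + 2)/2 = 0. The curves meet at x = -2, 0.
On [-2, 0], v = -x^2/2 - 6*x - 5 is on top; that piece has area ∫[-2,0] (-x^2/2 - x) dx = 2/3.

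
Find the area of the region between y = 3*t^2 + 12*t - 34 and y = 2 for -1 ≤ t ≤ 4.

The difference (3*t^2 + 12*t - 34) - (2) = 3*t^2 + 12*t - 36 changes sign at t = 2 inside [-1, 4], so split the integral there.
∫[-1,2] (3*t^2 + 12*t - 36) dt = -81; the area of that piece is 81.
∫[2,4] (3*t^2 + 12*t - 36) dt = 56.
Total area = 81 + 56 = 137.

137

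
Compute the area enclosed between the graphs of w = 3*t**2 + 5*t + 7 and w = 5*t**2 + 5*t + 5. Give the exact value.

Set the curves equal: 3*t**2 + 5*t + 7 = 5*t**2 + 5*t + 5, so -2*t**2 + 2 = 0, which factors as -2*(t - 1)*(t + 1) = 0. The curves meet at t = -1, 1.
On [-1, 1], w = 3*t**2 + 5*t + 7 is on top; that piece has area ∫[-1,1] (-2*t**2 + 2) dt = 8/3.

8/3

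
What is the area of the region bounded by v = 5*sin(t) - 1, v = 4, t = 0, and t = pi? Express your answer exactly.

-10 + 5*pi

On [0, pi], (5*sin(t) - 1) - (4) = 5*sin(t) - 5 is ≤ 0 throughout, so the area is a single integral of |5*sin(t) - 5|.
∫[0,pi] (5*sin(t) - 5) dt = 10 - 5*pi; the area of that piece is -10 + 5*pi.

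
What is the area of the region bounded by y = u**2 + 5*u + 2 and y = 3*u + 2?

4/3

Set the curves equal: u**2 + 5*u + 2 = 3*u + 2, so u**2 + 2*u = 0, which factors as u*(u + 2) = 0. The curves meet at u = -2, 0.
On [-2, 0], y = 3*u + 2 is on top; that piece has area ∫[-2,0] (-(u**2 + 2*u)) du = 4/3.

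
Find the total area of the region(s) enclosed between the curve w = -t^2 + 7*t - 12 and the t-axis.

1/6

The curve meets the t-axis where -t^2 + 7*t - 12 = 0, i.e. -(t - 4)*(t - 3) = 0, at t = 3, 4.
On [3, 4] the curve lies above the axis; ∫[3,4] (-t^2 + 7*t - 12) dt = 1/6, giving area 1/6.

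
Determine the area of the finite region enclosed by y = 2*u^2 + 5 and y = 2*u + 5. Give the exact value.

1/3

Set the curves equal: 2*u^2 + 5 = 2*u + 5, so 2*u^2 - 2*u = 0, which factors as 2*u*(u - 1) = 0. The curves meet at u = 0, 1.
On [0, 1], y = 2*u + 5 is on top; that piece has area ∫[0,1] (-(2*u^2 - 2*u)) du = 1/3.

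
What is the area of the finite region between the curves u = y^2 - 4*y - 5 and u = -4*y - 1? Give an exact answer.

Both boundary curves give u as a function of y, so integrate with respect to y. Setting them equal: y^2 - 4 = 0, i.e. (y - 2)*(y + 2) = 0, so they meet at y = -2, 2.
For y in [-2, 2], u = y^2 - 4*y - 5 is on the left; area = ∫[-2,2] (-(y^2 - 4)) dy = 32/3.

32/3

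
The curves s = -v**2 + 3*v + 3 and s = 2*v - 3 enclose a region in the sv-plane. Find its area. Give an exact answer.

125/6

Both boundary curves give s as a function of v, so integrate with respect to v. Setting them equal: -v**2 + v + 6 = 0, i.e. -(v - 3)*(v + 2) = 0, so they meet at v = -2, 3.
For v in [-2, 3], s = -v**2 + 3*v + 3 is on the right; area = ∫[-2,3] (-v**2 + v + 6) dv = 125/6.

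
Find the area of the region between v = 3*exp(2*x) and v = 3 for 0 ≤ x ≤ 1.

-9/2 + 3*exp(2)/2

On [0, 1], (3*exp(2*x)) - (3) = 3*exp(2*x) - 3 is ≥ 0 throughout, so the area is a single integral of |3*exp(2*x) - 3|.
∫[0,1] (3*exp(2*x) - 3) dx = -9/2 + 3*exp(2)/2.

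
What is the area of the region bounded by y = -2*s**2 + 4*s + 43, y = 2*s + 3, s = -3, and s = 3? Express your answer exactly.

204

On [-3, 3], (-2*s**2 + 4*s + 43) - (2*s + 3) = -2*s**2 + 2*s + 40 is ≥ 0 throughout, so the area is a single integral of |-2*s**2 + 2*s + 40|.
∫[-3,3] (-2*s**2 + 2*s + 40) ds = 204.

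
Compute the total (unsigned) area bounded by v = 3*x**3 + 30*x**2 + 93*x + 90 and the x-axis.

37/4

The curve meets the x-axis where 3*x**3 + 30*x**2 + 93*x + 90 = 0, i.e. 3*(x + 2)*(x + 3)*(x + 5) = 0, at x = -5, -3, -2.
On [-5, -3] the curve lies above the axis; ∫[-5,-3] (3*x**3 + 30*x**2 + 93*x + 90) dx = 8, giving area 8.
On [-3, -2] the curve lies below the axis; ∫[-3,-2] (3*x**3 + 30*x**2 + 93*x + 90) dx = -5/4, giving area 5/4.
Total area = 8 + 5/4 = 37/4.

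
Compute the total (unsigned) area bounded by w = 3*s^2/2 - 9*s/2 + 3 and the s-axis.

The curve meets the s-axis where 3*s^2/2 - 9*s/2 + 3 = 0, i.e. 3*(s - 2)*(s - 1)/2 = 0, at s = 1, 2.
On [1, 2] the curve lies below the axis; ∫[1,2] (3*s^2/2 - 9*s/2 + 3) ds = -1/4, giving area 1/4.

1/4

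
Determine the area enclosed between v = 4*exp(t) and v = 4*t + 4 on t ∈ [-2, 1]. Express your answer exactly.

-6 - 4*exp(-2) + 4*exp(1)

On [-2, 1], (4*exp(t)) - (4*t + 4) = -4*t + 4*exp(t) - 4 is ≥ 0 throughout, so the area is a single integral of |-4*t + 4*exp(t) - 4|.
∫[-2,1] (-4*t + 4*exp(t) - 4) dt = -6 - 4*exp(-2) + 4*exp(1).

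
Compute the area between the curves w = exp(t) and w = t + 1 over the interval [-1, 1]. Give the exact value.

-2 - exp(-1) + exp(1)

On [-1, 1], (exp(t)) - (t + 1) = -t + exp(t) - 1 is ≥ 0 throughout, so the area is a single integral of |-t + exp(t) - 1|.
∫[-1,1] (-t + exp(t) - 1) dt = -2 - exp(-1) + exp(1).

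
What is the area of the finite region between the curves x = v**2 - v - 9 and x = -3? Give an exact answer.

Both boundary curves give x as a function of v, so integrate with respect to v. Setting them equal: v**2 - v - 6 = 0, i.e. (v - 3)*(v + 2) = 0, so they meet at v = -2, 3.
For v in [-2, 3], x = v**2 - v - 9 is on the left; area = ∫[-2,3] (-(v**2 - v - 6)) dv = 125/6.

125/6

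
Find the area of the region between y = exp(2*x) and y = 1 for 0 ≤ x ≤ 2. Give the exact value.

On [0, 2], (exp(2*x)) - (1) = exp(2*x) - 1 is ≥ 0 throughout, so the area is a single integral of |exp(2*x) - 1|.
∫[0,2] (exp(2*x) - 1) dx = -5/2 + exp(4)/2.

-5/2 + exp(4)/2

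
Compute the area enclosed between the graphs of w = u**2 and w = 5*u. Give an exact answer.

125/6

Set the curves equal: u**2 = 5*u, so u**2 - 5*u = 0, which factors as u*(u - 5) = 0. The curves meet at u = 0, 5.
On [0, 5], w = 5*u is on top; that piece has area ∫[0,5] (-(u**2 - 5*u)) du = 125/6.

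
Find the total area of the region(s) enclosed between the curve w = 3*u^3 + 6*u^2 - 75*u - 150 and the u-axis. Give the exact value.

The curve meets the u-axis where 3*u^3 + 6*u^2 - 75*u - 150 = 0, i.e. 3*(u - 5)*(u + 2)*(u + 5) = 0, at u = -5, -2, 5.
On [-5, -2] the curve lies above the axis; ∫[-5,-2] (3*u^3 + 6*u^2 - 75*u - 150) du = 459/4, giving area 459/4.
On [-2, 5] the curve lies below the axis; ∫[-2,5] (3*u^3 + 6*u^2 - 75*u - 150) du = -4459/4, giving area 4459/4.
Total area = 459/4 + 4459/4 = 2459/2.

2459/2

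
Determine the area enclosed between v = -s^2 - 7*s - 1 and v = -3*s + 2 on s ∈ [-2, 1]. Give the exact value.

22/3

The difference (-s^2 - 7*s - 1) - (-3*s + 2) = -s^2 - 4*s - 3 changes sign at s = -1 inside [-2, 1], so split the integral there.
∫[-2,-1] (-s^2 - 4*s - 3) ds = 2/3.
∫[-1,1] (-s^2 - 4*s - 3) ds = -20/3; the area of that piece is 20/3.
Total area = 2/3 + 20/3 = 22/3.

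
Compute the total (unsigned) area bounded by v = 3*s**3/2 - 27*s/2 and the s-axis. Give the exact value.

The curve meets the s-axis where 3*s**3/2 - 27*s/2 = 0, i.e. 3*s*(s - 3)*(s + 3)/2 = 0, at s = -3, 0, 3.
On [-3, 0] the curve lies above the axis; ∫[-3,0] (3*s**3/2 - 27*s/2) ds = 243/8, giving area 243/8.
On [0, 3] the curve lies below the axis; ∫[0,3] (3*s**3/2 - 27*s/2) ds = -243/8, giving area 243/8.
Total area = 243/8 + 243/8 = 243/4.

243/4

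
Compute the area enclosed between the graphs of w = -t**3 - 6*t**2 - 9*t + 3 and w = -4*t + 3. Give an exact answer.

131/4

Set the curves equal: -t**3 - 6*t**2 - 9*t + 3 = -4*t + 3, so -t**3 - 6*t**2 - 5*t = 0, which factors as -t*(t + 1)*(t + 5) = 0. The curves meet at t = -5, -1, 0.
On [-5, -1], w = -4*t + 3 is on top; that piece has area ∫[-5,-1] (-(-t**3 - 6*t**2 - 5*t)) dt = 32.
On [-1, 0], w = -t**3 - 6*t**2 - 9*t + 3 is on top; that piece has area ∫[-1,0] (-t**3 - 6*t**2 - 5*t) dt = 3/4.
Total enclosed area = 32 + 3/4 = 131/4.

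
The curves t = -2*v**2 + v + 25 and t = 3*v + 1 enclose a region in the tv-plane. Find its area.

Both boundary curves give t as a function of v, so integrate with respect to v. Setting them equal: -2*v**2 - 2*v + 24 = 0, i.e. -2*(v - 3)*(v + 4) = 0, so they meet at v = -4, 3.
For v in [-4, 3], t = -2*v**2 + v + 25 is on the right; area = ∫[-4,3] (-2*v**2 - 2*v + 24) dv = 343/3.

343/3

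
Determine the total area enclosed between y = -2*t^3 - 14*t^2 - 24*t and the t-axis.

The curve meets the t-axis where -2*t^3 - 14*t^2 - 24*t = 0, i.e. -2*t*(t + 3)*(t + 4) = 0, at t = -4, -3, 0.
On [-4, -3] the curve lies below the axis; ∫[-4,-3] (-2*t^3 - 14*t^2 - 24*t) dt = -7/6, giving area 7/6.
On [-3, 0] the curve lies above the axis; ∫[-3,0] (-2*t^3 - 14*t^2 - 24*t) dt = 45/2, giving area 45/2.
Total area = 7/6 + 45/2 = 71/3.

71/3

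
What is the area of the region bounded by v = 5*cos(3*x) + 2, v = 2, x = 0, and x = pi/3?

10/3

The difference (5*cos(3*x) + 2) - (2) = 5*cos(3*x) changes sign at x = pi/6 inside [0, pi/3], so split the integral there.
∫[0,pi/6] (5*cos(3*x)) dx = 5/3.
∫[pi/6,pi/3] (5*cos(3*x)) dx = -5/3; the area of that piece is 5/3.
Total area = 5/3 + 5/3 = 10/3.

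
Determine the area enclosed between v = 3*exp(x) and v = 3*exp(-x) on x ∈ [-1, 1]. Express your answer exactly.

-12 + 6*exp(-1) + 6*exp(1)

The difference (3*exp(x)) - (3*exp(-x)) = 3*exp(x) - 3*exp(-x) changes sign at x = 0 inside [-1, 1], so split the integral there.
∫[-1,0] (3*exp(x) - 3*exp(-x)) dx = -3*exp(1) - 3*exp(-1) + 6; the area of that piece is -6 + 3*exp(-1) + 3*exp(1).
∫[0,1] (3*exp(x) - 3*exp(-x)) dx = -6 + 3*exp(-1) + 3*exp(1).
Total area = (-6 + 3*exp(-1) + 3*exp(1)) + (-6 + 3*exp(-1) + 3*exp(1)) = -12 + 6*exp(-1) + 6*exp(1).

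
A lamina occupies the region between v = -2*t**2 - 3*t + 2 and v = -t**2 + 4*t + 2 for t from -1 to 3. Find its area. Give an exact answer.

The difference (-2*t**2 - 3*t + 2) - (-t**2 + 4*t + 2) = -t**2 - 7*t changes sign at t = 0 inside [-1, 3], so split the integral there.
∫[-1,0] (-t**2 - 7*t) dt = 19/6.
∫[0,3] (-t**2 - 7*t) dt = -81/2; the area of that piece is 81/2.
Total area = 19/6 + 81/2 = 131/3.

131/3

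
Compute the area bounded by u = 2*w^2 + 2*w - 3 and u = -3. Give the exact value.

Both boundary curves give u as a function of w, so integrate with respect to w. Setting them equal: 2*w^2 + 2*w = 0, i.e. 2*w*(w + 1) = 0, so they meet at w = -1, 0.
For w in [-1, 0], u = 2*w^2 + 2*w - 3 is on the left; area = ∫[-1,0] (-(2*w^2 + 2*w)) dw = 1/3.

1/3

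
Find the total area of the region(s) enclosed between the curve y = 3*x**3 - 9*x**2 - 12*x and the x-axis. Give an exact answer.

393/4

The curve meets the x-axis where 3*x**3 - 9*x**2 - 12*x = 0, i.e. 3*x*(x - 4)*(x + 1) = 0, at x = -1, 0, 4.
On [-1, 0] the curve lies above the axis; ∫[-1,0] (3*x**3 - 9*x**2 - 12*x) dx = 9/4, giving area 9/4.
On [0, 4] the curve lies below the axis; ∫[0,4] (3*x**3 - 9*x**2 - 12*x) dx = -96, giving area 96.
Total area = 9/4 + 96 = 393/4.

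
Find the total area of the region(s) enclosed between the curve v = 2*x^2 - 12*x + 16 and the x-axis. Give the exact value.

8/3

The curve meets the x-axis where 2*x^2 - 12*x + 16 = 0, i.e. 2*(x - 4)*(x - 2) = 0, at x = 2, 4.
On [2, 4] the curve lies below the axis; ∫[2,4] (2*x^2 - 12*x + 16) dx = -8/3, giving area 8/3.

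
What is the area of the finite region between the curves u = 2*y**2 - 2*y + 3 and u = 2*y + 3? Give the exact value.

Both boundary curves give u as a function of y, so integrate with respect to y. Setting them equal: 2*y**2 - 4*y = 0, i.e. 2*y*(y - 2) = 0, so they meet at y = 0, 2.
For y in [0, 2], u = 2*y**2 - 2*y + 3 is on the left; area = ∫[0,2] (-(2*y**2 - 4*y)) dy = 8/3.

8/3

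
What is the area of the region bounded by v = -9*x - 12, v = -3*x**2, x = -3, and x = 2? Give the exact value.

The difference (-9*x - 12) - (-3*x**2) = 3*x**2 - 9*x - 12 changes sign at x = -1 inside [-3, 2], so split the integral there.
∫[-3,-1] (3*x**2 - 9*x - 12) dx = 38.
∫[-1,2] (3*x**2 - 9*x - 12) dx = -81/2; the area of that piece is 81/2.
Total area = 38 + 81/2 = 157/2.

157/2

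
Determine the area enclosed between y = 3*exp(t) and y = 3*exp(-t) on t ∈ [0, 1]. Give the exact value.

-6 + 3*exp(-1) + 3*exp(1)

On [0, 1], (3*exp(t)) - (3*exp(-t)) = 3*exp(t) - 3*exp(-t) is ≥ 0 throughout, so the area is a single integral of |3*exp(t) - 3*exp(-t)|.
∫[0,1] (3*exp(t) - 3*exp(-t)) dt = -6 + 3*exp(-1) + 3*exp(1).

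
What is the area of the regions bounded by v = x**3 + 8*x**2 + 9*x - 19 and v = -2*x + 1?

443/6

Set the curves equal: x**3 + 8*x**2 + 9*x - 19 = -2*x + 1, so x**3 + 8*x**2 + 11*x - 20 = 0, which factors as (x - 1)*(x + 4)*(x + 5) = 0. The curves meet at x = -5, -4, 1.
On [-5, -4], v = x**3 + 8*x**2 + 9*x - 19 is on top; that piece has area ∫[-5,-4] (x**3 + 8*x**2 + 11*x - 20) dx = 11/12.
On [-4, 1], v = -2*x + 1 is on top; that piece has area ∫[-4,1] (-(x**3 + 8*x**2 + 11*x - 20)) dx = 875/12.
Total enclosed area = 11/12 + 875/12 = 443/6.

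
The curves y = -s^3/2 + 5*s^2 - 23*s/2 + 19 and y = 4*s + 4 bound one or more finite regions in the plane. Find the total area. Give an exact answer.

Set the curves equal: -s^3/2 + 5*s^2 - 23*s/2 + 19 = 4*s + 4, so -s^3/2 + 5*s^2 - 31*s/2 + 15 = 0, which factors as -(s - 5)*(s - 3)*(s - 2)/2 = 0. The curves meet at s = 2, 3, 5.
On [2, 3], y = 4*s + 4 is on top; that piece has area ∫[2,3] (-(-s^3/2 + 5*s^2 - 31*s/2 + 15)) ds = 5/24.
On [3, 5], y = -s^3/2 + 5*s^2 - 23*s/2 + 19 is on top; that piece has area ∫[3,5] (-s^3/2 + 5*s^2 - 31*s/2 + 15) ds = 4/3.
Total enclosed area = 5/24 + 4/3 = 37/24.

37/24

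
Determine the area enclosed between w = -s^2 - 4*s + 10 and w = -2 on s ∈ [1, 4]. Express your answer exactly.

The difference (-s^2 - 4*s + 10) - (-2) = -s^2 - 4*s + 12 changes sign at s = 2 inside [1, 4], so split the integral there.
∫[1,2] (-s^2 - 4*s + 12) ds = 11/3.
∫[2,4] (-s^2 - 4*s + 12) ds = -56/3; the area of that piece is 56/3.
Total area = 11/3 + 56/3 = 67/3.

67/3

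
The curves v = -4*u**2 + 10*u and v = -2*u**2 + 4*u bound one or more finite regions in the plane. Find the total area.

9

Set the curves equal: -4*u**2 + 10*u = -2*u**2 + 4*u, so -2*u**2 + 6*u = 0, which factors as -2*u*(u - 3) = 0. The curves meet at u = 0, 3.
On [0, 3], v = -4*u**2 + 10*u is on top; that piece has area ∫[0,3] (-2*u**2 + 6*u) du = 9.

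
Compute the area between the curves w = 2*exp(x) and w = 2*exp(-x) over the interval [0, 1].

-4 + 2*exp(-1) + 2*exp(1)

On [0, 1], (2*exp(x)) - (2*exp(-x)) = 2*exp(x) - 2*exp(-x) is ≥ 0 throughout, so the area is a single integral of |2*exp(x) - 2*exp(-x)|.
∫[0,1] (2*exp(x) - 2*exp(-x)) dx = -4 + 2*exp(-1) + 2*exp(1).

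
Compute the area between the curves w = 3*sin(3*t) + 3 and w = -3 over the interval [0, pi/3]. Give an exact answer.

2 + 2*pi

On [0, pi/3], (3*sin(3*t) + 3) - (-3) = 3*sin(3*t) + 6 is ≥ 0 throughout, so the area is a single integral of |3*sin(3*t) + 6|.
∫[0,pi/3] (3*sin(3*t) + 6) dt = 2 + 2*pi.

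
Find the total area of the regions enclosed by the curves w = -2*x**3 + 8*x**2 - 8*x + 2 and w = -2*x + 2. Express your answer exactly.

37/6

Set the curves equal: -2*x**3 + 8*x**2 - 8*x + 2 = -2*x + 2, so -2*x**3 + 8*x**2 - 6*x = 0, which factors as -2*x*(x - 3)*(x - 1) = 0. The curves meet at x = 0, 1, 3.
On [0, 1], w = -2*x + 2 is on top; that piece has area ∫[0,1] (-(-2*x**3 + 8*x**2 - 6*x)) dx = 5/6.
On [1, 3], w = -2*x**3 + 8*x**2 - 8*x + 2 is on top; that piece has area ∫[1,3] (-2*x**3 + 8*x**2 - 6*x) dx = 16/3.
Total enclosed area = 5/6 + 16/3 = 37/6.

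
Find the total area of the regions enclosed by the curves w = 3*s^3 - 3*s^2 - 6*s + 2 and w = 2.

Set the curves equal: 3*s^3 - 3*s^2 - 6*s + 2 = 2, so 3*s^3 - 3*s^2 - 6*s = 0, which factors as 3*s*(s - 2)*(s + 1) = 0. The curves meet at s = -1, 0, 2.
On [-1, 0], w = 3*s^3 - 3*s^2 - 6*s + 2 is on top; that piece has area ∫[-1,0] (3*s^3 - 3*s^2 - 6*s) ds = 5/4.
On [0, 2], w = 2 is on top; that piece has area ∫[0,2] (-(3*s^3 - 3*s^2 - 6*s)) ds = 8.
Total enclosed area = 5/4 + 8 = 37/4.

37/4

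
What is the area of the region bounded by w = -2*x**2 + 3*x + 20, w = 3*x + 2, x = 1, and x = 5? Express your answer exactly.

48

The difference (-2*x**2 + 3*x + 20) - (3*x + 2) = -2*x**2 + 18 changes sign at x = 3 inside [1, 5], so split the integral there.
∫[1,3] (-2*x**2 + 18) dx = 56/3.
∫[3,5] (-2*x**2 + 18) dx = -88/3; the area of that piece is 88/3.
Total area = 56/3 + 88/3 = 48.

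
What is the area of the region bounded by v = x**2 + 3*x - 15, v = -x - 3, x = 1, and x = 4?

The difference (x**2 + 3*x - 15) - (-x - 3) = x**2 + 4*x - 12 changes sign at x = 2 inside [1, 4], so split the integral there.
∫[1,2] (x**2 + 4*x - 12) dx = -11/3; the area of that piece is 11/3.
∫[2,4] (x**2 + 4*x - 12) dx = 56/3.
Total area = 11/3 + 56/3 = 67/3.

67/3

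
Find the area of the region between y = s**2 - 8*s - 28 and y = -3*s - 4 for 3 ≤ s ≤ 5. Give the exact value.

On [3, 5], (s**2 - 8*s - 28) - (-3*s - 4) = s**2 - 5*s - 24 is ≤ 0 throughout, so the area is a single integral of |s**2 - 5*s - 24|.
∫[3,5] (s**2 - 5*s - 24) ds = -166/3; the area of that piece is 166/3.

166/3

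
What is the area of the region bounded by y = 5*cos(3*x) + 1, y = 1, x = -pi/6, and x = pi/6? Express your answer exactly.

10/3

On [-pi/6, pi/6], (5*cos(3*x) + 1) - (1) = 5*cos(3*x) is ≥ 0 throughout, so the area is a single integral of |5*cos(3*x)|.
∫[-pi/6,pi/6] (5*cos(3*x)) dx = 10/3.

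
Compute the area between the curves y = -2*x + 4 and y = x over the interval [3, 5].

On [3, 5], (-2*x + 4) - (x) = -3*x + 4 is ≤ 0 throughout, so the area is a single integral of |-3*x + 4|.
∫[3,5] (-3*x + 4) dx = -16; the area of that piece is 16.

16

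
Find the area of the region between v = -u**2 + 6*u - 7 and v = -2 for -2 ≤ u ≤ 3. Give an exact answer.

The difference (-u**2 + 6*u - 7) - (-2) = -u**2 + 6*u - 5 changes sign at u = 1 inside [-2, 3], so split the integral there.
∫[-2,1] (-u**2 + 6*u - 5) du = -27; the area of that piece is 27.
∫[1,3] (-u**2 + 6*u - 5) du = 16/3.
Total area = 27 + 16/3 = 97/3.

97/3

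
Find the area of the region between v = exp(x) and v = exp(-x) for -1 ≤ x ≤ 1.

The difference (exp(x)) - (exp(-x)) = exp(x) - exp(-x) changes sign at x = 0 inside [-1, 1], so split the integral there.
∫[-1,0] (exp(x) - exp(-x)) dx = -exp(1) - exp(-1) + 2; the area of that piece is -2 + exp(-1) + exp(1).
∫[0,1] (exp(x) - exp(-x)) dx = -2 + exp(-1) + exp(1).
Total area = (-2 + exp(-1) + exp(1)) + (-2 + exp(-1) + exp(1)) = -4 + 2*exp(-1) + 2*exp(1).

-4 + 2*exp(-1) + 2*exp(1)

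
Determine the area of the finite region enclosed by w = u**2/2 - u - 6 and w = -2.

18

Set the curves equal: u**2/2 - u - 6 = -2, so u**2/2 - u - 4 = 0, which factors as (u - 4)*(u + 2)/2 = 0. The curves meet at u = -2, 4.
On [-2, 4], w = -2 is on top; that piece has area ∫[-2,4] (-(u**2/2 - u - 4)) du = 18.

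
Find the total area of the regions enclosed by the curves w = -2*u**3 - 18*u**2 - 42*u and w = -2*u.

Set the curves equal: -2*u**3 - 18*u**2 - 42*u = -2*u, so -2*u**3 - 18*u**2 - 40*u = 0, which factors as -2*u*(u + 4)*(u + 5) = 0. The curves meet at u = -5, -4, 0.
On [-5, -4], w = -2*u is on top; that piece has area ∫[-5,-4] (-(-2*u**3 - 18*u**2 - 40*u)) du = 3/2.
On [-4, 0], w = -2*u**3 - 18*u**2 - 42*u is on top; that piece has area ∫[-4,0] (-2*u**3 - 18*u**2 - 40*u) du = 64.
Total enclosed area = 3/2 + 64 = 131/2.

131/2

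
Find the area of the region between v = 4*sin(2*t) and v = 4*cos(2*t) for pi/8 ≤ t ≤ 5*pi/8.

4*sqrt(2)

On [pi/8, 5*pi/8], (4*sin(2*t)) - (4*cos(2*t)) = 4*sin(2*t) - 4*cos(2*t) is ≥ 0 throughout, so the area is a single integral of |4*sin(2*t) - 4*cos(2*t)|.
∫[pi/8,5*pi/8] (4*sin(2*t) - 4*cos(2*t)) dt = 4*sqrt(2).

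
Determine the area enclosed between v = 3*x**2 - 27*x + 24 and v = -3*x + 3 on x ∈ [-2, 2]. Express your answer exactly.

116

The difference (3*x**2 - 27*x + 24) - (-3*x + 3) = 3*x**2 - 24*x + 21 changes sign at x = 1 inside [-2, 2], so split the integral there.
∫[-2,1] (3*x**2 - 24*x + 21) dx = 108.
∫[1,2] (3*x**2 - 24*x + 21) dx = -8; the area of that piece is 8.
Total area = 108 + 8 = 116.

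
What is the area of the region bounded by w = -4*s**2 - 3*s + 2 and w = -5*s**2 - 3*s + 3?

Set the curves equal: -4*s**2 - 3*s + 2 = -5*s**2 - 3*s + 3, so s**2 - 1 = 0, which factors as (s - 1)*(s + 1) = 0. The curves meet at s = -1, 1.
On [-1, 1], w = -5*s**2 - 3*s + 3 is on top; that piece has area ∫[-1,1] (-(s**2 - 1)) ds = 4/3.

4/3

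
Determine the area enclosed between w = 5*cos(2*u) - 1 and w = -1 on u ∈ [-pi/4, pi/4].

On [-pi/4, pi/4], (5*cos(2*u) - 1) - (-1) = 5*cos(2*u) is ≥ 0 throughout, so the area is a single integral of |5*cos(2*u)|.
∫[-pi/4,pi/4] (5*cos(2*u)) du = 5.

5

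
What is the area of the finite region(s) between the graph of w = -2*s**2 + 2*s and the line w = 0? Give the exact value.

The curve meets the s-axis where -2*s**2 + 2*s = 0, i.e. -2*s*(s - 1) = 0, at s = 0, 1.
On [0, 1] the curve lies above the axis; ∫[0,1] (-2*s**2 + 2*s) ds = 1/3, giving area 1/3.

1/3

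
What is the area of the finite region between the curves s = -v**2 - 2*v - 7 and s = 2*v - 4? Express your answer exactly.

4/3

Both boundary curves give s as a function of v, so integrate with respect to v. Setting them equal: -v**2 - 4*v - 3 = 0, i.e. -(v + 1)*(v + 3) = 0, so they meet at v = -3, -1.
For v in [-3, -1], s = -v**2 - 2*v - 7 is on the right; area = ∫[-3,-1] (-v**2 - 4*v - 3) dv = 4/3.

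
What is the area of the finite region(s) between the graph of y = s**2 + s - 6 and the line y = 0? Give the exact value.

The curve meets the s-axis where s**2 + s - 6 = 0, i.e. (s - 2)*(s + 3) = 0, at s = -3, 2.
On [-3, 2] the curve lies below the axis; ∫[-3,2] (s**2 + s - 6) ds = -125/6, giving area 125/6.

125/6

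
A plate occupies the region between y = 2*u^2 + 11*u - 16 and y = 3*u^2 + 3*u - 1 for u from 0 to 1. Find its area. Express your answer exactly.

On [0, 1], (2*u^2 + 11*u - 16) - (3*u^2 + 3*u - 1) = -u^2 + 8*u - 15 is ≤ 0 throughout, so the area is a single integral of |-u^2 + 8*u - 15|.
∫[0,1] (-u^2 + 8*u - 15) du = -34/3; the area of that piece is 34/3.

34/3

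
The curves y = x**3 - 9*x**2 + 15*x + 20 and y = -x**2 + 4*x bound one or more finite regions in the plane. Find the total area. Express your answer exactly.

443/6

Set the curves equal: x**3 - 9*x**2 + 15*x + 20 = -x**2 + 4*x, so x**3 - 8*x**2 + 11*x + 20 = 0, which factors as (x - 5)*(x - 4)*(x + 1) = 0. The curves meet at x = -1, 4, 5.
On [-1, 4], y = x**3 - 9*x**2 + 15*x + 20 is on top; that piece has area ∫[-1,4] (x**3 - 8*x**2 + 11*x + 20) dx = 875/12.
On [4, 5], y = -x**2 + 4*x is on top; that piece has area ∫[4,5] (-(x**3 - 8*x**2 + 11*x + 20)) dx = 11/12.
Total enclosed area = 875/12 + 11/12 = 443/6.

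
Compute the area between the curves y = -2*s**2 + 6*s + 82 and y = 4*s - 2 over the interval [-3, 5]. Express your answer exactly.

On [-3, 5], (-2*s**2 + 6*s + 82) - (4*s - 2) = -2*s**2 + 2*s + 84 is ≥ 0 throughout, so the area is a single integral of |-2*s**2 + 2*s + 84|.
∫[-3,5] (-2*s**2 + 2*s + 84) ds = 1760/3.

1760/3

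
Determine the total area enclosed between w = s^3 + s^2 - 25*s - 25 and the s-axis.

1012/3

The curve meets the s-axis where s^3 + s^2 - 25*s - 25 = 0, i.e. (s - 5)*(s + 1)*(s + 5) = 0, at s = -5, -1, 5.
On [-5, -1] the curve lies above the axis; ∫[-5,-1] (s^3 + s^2 - 25*s - 25) ds = 256/3, giving area 256/3.
On [-1, 5] the curve lies below the axis; ∫[-1,5] (s^3 + s^2 - 25*s - 25) ds = -252, giving area 252.
Total area = 256/3 + 252 = 1012/3.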